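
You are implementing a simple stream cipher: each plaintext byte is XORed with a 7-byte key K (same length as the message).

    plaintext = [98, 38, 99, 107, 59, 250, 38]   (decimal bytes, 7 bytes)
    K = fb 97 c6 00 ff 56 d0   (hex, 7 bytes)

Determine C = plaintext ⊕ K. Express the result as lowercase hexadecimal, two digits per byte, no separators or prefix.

99b1a56bc4acf6

01100010 ⊕ 11111011 = 10011001
00100110 ⊕ 10010111 = 10110001
01100011 ⊕ 11000110 = 10100101
01101011 ⊕ 00000000 = 01101011
00111011 ⊕ 11111111 = 11000100
11111010 ⊕ 01010110 = 10101100
00100110 ⊕ 11010000 = 11110110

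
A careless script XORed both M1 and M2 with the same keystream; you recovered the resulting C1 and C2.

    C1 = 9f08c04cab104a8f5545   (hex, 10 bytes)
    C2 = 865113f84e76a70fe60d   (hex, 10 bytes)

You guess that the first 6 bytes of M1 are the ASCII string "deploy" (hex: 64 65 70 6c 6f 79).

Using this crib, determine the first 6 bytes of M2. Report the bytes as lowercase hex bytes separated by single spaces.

7d 3c a3 d8 8a 1f

First, C1 ⊕ C2 = (M1 ⊕ K) ⊕ (M2 ⊕ K) = M1 ⊕ M2, so the key drops out. Then M2 = (M1 ⊕ M2) ⊕ M1 over the first 6 bytes.
byte 0: (9f xor 86) xor 64 = 19 xor 64 = 7d
byte 1: (08 xor 51) xor 65 = 59 xor 65 = 3c
byte 2: (c0 xor 13) xor 70 = d3 xor 70 = a3
byte 3: (4c xor f8) xor 6c = b4 xor 6c = d8
byte 4: (ab xor 4e) xor 6f = e5 xor 6f = 8a
byte 5: (10 xor 76) xor 79 = 66 xor 79 = 1f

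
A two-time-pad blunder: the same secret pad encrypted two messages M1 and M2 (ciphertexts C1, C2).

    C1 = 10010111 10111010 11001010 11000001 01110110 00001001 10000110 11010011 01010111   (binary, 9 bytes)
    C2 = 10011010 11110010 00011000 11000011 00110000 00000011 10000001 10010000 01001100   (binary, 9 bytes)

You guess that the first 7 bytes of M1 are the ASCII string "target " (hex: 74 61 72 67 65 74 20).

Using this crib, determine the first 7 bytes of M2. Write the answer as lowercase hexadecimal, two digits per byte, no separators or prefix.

7929a065237e27

First, C1 ⊕ C2 = (M1 ⊕ K) ⊕ (M2 ⊕ K) = M1 ⊕ M2, so the key drops out. Then M2 = (M1 ⊕ M2) ⊕ M1 over the first 7 bytes.
byte 0: (97 ^ 9a) ^ 74 = 0d ^ 74 = 79
byte 1: (ba ^ f2) ^ 61 = 48 ^ 61 = 29
byte 2: (ca ^ 18) ^ 72 = d2 ^ 72 = a0
byte 3: (c1 ^ c3) ^ 67 = 02 ^ 67 = 65
byte 4: (76 ^ 30) ^ 65 = 46 ^ 65 = 23
byte 5: (09 ^ 03) ^ 74 = 0a ^ 74 = 7e
byte 6: (86 ^ 81) ^ 20 = 07 ^ 20 = 27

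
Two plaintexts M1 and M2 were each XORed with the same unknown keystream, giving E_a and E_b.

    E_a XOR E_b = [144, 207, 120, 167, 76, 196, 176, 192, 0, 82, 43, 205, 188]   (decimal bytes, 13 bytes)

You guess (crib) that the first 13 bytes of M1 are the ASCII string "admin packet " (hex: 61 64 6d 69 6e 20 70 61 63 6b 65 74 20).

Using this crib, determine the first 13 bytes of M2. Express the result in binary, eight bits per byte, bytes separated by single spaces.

Since E_a ⊕ E_b = M1 ⊕ M2, XORing with the guessed M1 bytes yields the corresponding M2 bytes: M2 = (E_a ⊕ E_b) ⊕ M1.
90 xor 61 = f1
cf xor 64 = ab
78 xor 6d = 15
a7 xor 69 = ce
4c xor 6e = 22
c4 xor 20 = e4
b0 xor 70 = c0
c0 xor 61 = a1
00 xor 63 = 63
52 xor 6b = 39
2b xor 65 = 4e
cd xor 74 = b9
bc xor 20 = 9c

11110001 10101011 00010101 11001110 00100010 11100100 11000000 10100001 01100011 00111001 01001110 10111001 10011100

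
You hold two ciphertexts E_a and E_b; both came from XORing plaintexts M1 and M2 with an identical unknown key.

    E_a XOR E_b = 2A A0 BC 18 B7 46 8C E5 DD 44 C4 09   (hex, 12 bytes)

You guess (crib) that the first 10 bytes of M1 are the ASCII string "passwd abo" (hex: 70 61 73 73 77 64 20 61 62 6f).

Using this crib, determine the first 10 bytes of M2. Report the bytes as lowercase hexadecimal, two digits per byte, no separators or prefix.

5ac1cf6bc022ac84bf2b

Since E_a ⊕ E_b = M1 ⊕ M2, XORing with the guessed M1 bytes yields the corresponding M2 bytes: M2 = (E_a ⊕ E_b) ⊕ M1.
2a ⊕ 70 = 5a
a0 ⊕ 61 = c1
bc ⊕ 73 = cf
18 ⊕ 73 = 6b
b7 ⊕ 77 = c0
46 ⊕ 64 = 22
8c ⊕ 20 = ac
e5 ⊕ 61 = 84
dd ⊕ 62 = bf
44 ⊕ 6f = 2b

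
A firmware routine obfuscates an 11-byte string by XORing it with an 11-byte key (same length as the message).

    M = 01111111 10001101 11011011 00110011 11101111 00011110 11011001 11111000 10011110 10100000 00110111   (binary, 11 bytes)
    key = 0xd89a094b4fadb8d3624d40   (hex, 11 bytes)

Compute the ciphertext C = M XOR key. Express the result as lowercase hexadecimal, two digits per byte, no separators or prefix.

7f ^ d8 = a7
8d ^ 9a = 17
db ^ 09 = d2
33 ^ 4b = 78
ef ^ 4f = a0
1e ^ ad = b3
d9 ^ b8 = 61
f8 ^ d3 = 2b
9e ^ 62 = fc
a0 ^ 4d = ed
37 ^ 40 = 77

a717d278a0b3612bfced77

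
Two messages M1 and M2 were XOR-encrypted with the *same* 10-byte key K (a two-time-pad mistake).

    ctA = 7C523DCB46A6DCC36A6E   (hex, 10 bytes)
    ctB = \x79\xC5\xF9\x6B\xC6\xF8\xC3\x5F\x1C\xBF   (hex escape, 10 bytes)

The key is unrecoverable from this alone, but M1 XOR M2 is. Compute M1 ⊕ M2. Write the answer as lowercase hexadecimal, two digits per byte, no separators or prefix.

ctA ⊕ ctB = (M1 ⊕ K) ⊕ (M2 ⊕ K) = M1 ⊕ M2 — the shared key cancels under XOR.
7c xor 79 = 05
52 xor c5 = 97
3d xor f9 = c4
cb xor 6b = a0
46 xor c6 = 80
a6 xor f8 = 5e
dc xor c3 = 1f
c3 xor 5f = 9c
6a xor 1c = 76
6e xor bf = d1

0597c4a0805e1f9c76d1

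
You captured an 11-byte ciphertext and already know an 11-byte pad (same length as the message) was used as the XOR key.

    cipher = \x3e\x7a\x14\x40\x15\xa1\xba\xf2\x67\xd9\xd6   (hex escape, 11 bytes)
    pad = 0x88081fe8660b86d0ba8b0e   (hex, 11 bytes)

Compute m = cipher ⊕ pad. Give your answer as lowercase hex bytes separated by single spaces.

b6 72 0b a8 73 aa 3c 22 dd 52 d8

XOR is its own inverse, so applying the key byte-wise gives the result directly.
byte 0: 3e ⊕ 88 = b6
byte 1: 7a ⊕ 08 = 72
byte 2: 14 ⊕ 1f = 0b
byte 3: 40 ⊕ e8 = a8
byte 4: 15 ⊕ 66 = 73
byte 5: a1 ⊕ 0b = aa
byte 6: ba ⊕ 86 = 3c
byte 7: f2 ⊕ d0 = 22
byte 8: 67 ⊕ ba = dd
byte 9: d9 ⊕ 8b = 52
byte 10: d6 ⊕ 0e = d8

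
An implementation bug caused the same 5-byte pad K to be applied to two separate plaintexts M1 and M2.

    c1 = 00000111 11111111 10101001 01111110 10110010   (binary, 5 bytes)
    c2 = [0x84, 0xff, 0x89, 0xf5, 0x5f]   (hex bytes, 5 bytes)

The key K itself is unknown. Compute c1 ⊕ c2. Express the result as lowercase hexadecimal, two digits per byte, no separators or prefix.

c1 ⊕ c2 = (M1 ⊕ K) ⊕ (M2 ⊕ K) = M1 ⊕ M2 — the shared key cancels under XOR.
07 XOR 84 = 83
ff XOR ff = 00
a9 XOR 89 = 20
7e XOR f5 = 8b
b2 XOR 5f = ed

8300208bed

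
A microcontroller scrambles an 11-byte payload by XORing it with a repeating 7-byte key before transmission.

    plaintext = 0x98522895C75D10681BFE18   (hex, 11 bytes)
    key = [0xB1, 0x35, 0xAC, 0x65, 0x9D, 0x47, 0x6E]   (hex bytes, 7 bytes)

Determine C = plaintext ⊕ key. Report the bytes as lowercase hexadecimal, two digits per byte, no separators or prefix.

The 7-byte key repeats, so the effective keystream is b1 35 ac 65 9d 47 6e b1 35 ac 65.
byte 0: 98 ^ b1 = 29
byte 1: 52 ^ 35 = 67
byte 2: 28 ^ ac = 84
byte 3: 95 ^ 65 = f0
byte 4: c7 ^ 9d = 5a
byte 5: 5d ^ 47 = 1a
byte 6: 10 ^ 6e = 7e
byte 7: 68 ^ b1 = d9
byte 8: 1b ^ 35 = 2e
byte 9: fe ^ ac = 52
byte 10: 18 ^ 65 = 7d

296784f05a1a7ed92e527d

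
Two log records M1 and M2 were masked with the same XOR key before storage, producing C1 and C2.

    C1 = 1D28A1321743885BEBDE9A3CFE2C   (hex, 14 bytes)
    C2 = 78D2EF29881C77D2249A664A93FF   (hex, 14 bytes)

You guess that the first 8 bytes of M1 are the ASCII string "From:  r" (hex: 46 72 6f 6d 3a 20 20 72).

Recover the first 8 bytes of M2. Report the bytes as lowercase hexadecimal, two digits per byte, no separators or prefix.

23882176a57fdffb

First, C1 ⊕ C2 = (M1 ⊕ K) ⊕ (M2 ⊕ K) = M1 ⊕ M2, so the key drops out. Then M2 = (M1 ⊕ M2) ⊕ M1 over the first 8 bytes.
byte 0: (1d xor 78) xor 46 = 65 xor 46 = 23
byte 1: (28 xor d2) xor 72 = fa xor 72 = 88
byte 2: (a1 xor ef) xor 6f = 4e xor 6f = 21
byte 3: (32 xor 29) xor 6d = 1b xor 6d = 76
byte 4: (17 xor 88) xor 3a = 9f xor 3a = a5
byte 5: (43 xor 1c) xor 20 = 5f xor 20 = 7f
byte 6: (88 xor 77) xor 20 = ff xor 20 = df
byte 7: (5b xor d2) xor 72 = 89 xor 72 = fb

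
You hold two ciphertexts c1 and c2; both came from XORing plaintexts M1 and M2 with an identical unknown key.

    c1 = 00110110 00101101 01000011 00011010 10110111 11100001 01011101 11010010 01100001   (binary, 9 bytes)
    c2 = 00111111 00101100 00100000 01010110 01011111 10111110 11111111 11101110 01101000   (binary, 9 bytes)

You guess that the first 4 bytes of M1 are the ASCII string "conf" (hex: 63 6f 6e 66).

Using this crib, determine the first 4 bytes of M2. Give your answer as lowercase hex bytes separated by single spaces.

6a 6e 0d 2a

First, c1 ⊕ c2 = (M1 ⊕ K) ⊕ (M2 ⊕ K) = M1 ⊕ M2, so the key drops out. Then M2 = (M1 ⊕ M2) ⊕ M1 over the first 4 bytes.
byte 0: (36 ⊕ 3f) ⊕ 63 = 09 ⊕ 63 = 6a
byte 1: (2d ⊕ 2c) ⊕ 6f = 01 ⊕ 6f = 6e
byte 2: (43 ⊕ 20) ⊕ 6e = 63 ⊕ 6e = 0d
byte 3: (1a ⊕ 56) ⊕ 66 = 4c ⊕ 66 = 2a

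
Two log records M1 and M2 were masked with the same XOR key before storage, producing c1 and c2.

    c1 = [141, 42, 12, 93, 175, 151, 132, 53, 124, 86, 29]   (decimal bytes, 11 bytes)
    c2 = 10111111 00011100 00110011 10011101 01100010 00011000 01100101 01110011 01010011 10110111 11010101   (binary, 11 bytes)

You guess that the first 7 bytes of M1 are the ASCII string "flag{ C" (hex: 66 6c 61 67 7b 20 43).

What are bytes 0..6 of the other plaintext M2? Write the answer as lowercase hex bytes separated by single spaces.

First, c1 ⊕ c2 = (M1 ⊕ K) ⊕ (M2 ⊕ K) = M1 ⊕ M2, so the key drops out. Then M2 = (M1 ⊕ M2) ⊕ M1 over the first 7 bytes.
byte 0: (8d xor bf) xor 66 = 32 xor 66 = 54
byte 1: (2a xor 1c) xor 6c = 36 xor 6c = 5a
byte 2: (0c xor 33) xor 61 = 3f xor 61 = 5e
byte 3: (5d xor 9d) xor 67 = c0 xor 67 = a7
byte 4: (af xor 62) xor 7b = cd xor 7b = b6
byte 5: (97 xor 18) xor 20 = 8f xor 20 = af
byte 6: (84 xor 65) xor 43 = e1 xor 43 = a2

54 5a 5e a7 b6 af a2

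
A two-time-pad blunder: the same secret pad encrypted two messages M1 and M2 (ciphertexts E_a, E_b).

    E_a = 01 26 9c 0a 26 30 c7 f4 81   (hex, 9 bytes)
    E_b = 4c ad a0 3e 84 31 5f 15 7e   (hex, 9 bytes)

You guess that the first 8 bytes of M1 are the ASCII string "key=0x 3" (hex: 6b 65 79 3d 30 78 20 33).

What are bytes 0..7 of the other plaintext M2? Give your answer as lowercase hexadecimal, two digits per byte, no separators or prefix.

First, E_a ⊕ E_b = (M1 ⊕ K) ⊕ (M2 ⊕ K) = M1 ⊕ M2, so the key drops out. Then M2 = (M1 ⊕ M2) ⊕ M1 over the first 8 bytes.
byte 0: (01 ^ 4c) ^ 6b = 4d ^ 6b = 26
byte 1: (26 ^ ad) ^ 65 = 8b ^ 65 = ee
byte 2: (9c ^ a0) ^ 79 = 3c ^ 79 = 45
byte 3: (0a ^ 3e) ^ 3d = 34 ^ 3d = 09
byte 4: (26 ^ 84) ^ 30 = a2 ^ 30 = 92
byte 5: (30 ^ 31) ^ 78 = 01 ^ 78 = 79
byte 6: (c7 ^ 5f) ^ 20 = 98 ^ 20 = b8
byte 7: (f4 ^ 15) ^ 33 = e1 ^ 33 = d2

26ee45099279b8d2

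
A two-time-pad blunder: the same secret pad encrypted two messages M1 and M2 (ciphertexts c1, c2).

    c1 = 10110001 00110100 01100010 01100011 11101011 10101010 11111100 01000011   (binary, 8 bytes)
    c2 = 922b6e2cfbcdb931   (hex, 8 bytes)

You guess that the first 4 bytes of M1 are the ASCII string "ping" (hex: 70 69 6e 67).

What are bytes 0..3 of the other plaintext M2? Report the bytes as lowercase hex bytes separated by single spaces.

53 76 62 28

First, c1 ⊕ c2 = (M1 ⊕ K) ⊕ (M2 ⊕ K) = M1 ⊕ M2, so the key drops out. Then M2 = (M1 ⊕ M2) ⊕ M1 over the first 4 bytes.
byte 0: (b1 XOR 92) XOR 70 = 23 XOR 70 = 53
byte 1: (34 XOR 2b) XOR 69 = 1f XOR 69 = 76
byte 2: (62 XOR 6e) XOR 6e = 0c XOR 6e = 62
byte 3: (63 XOR 2c) XOR 67 = 4f XOR 67 = 28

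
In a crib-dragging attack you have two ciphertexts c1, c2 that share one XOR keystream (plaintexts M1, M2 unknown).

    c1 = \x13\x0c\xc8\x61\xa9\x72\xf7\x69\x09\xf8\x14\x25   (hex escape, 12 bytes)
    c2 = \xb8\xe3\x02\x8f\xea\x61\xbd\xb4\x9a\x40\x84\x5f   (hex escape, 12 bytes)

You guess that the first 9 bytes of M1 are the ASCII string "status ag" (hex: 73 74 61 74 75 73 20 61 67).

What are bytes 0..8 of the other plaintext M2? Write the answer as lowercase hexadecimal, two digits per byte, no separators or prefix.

First, c1 ⊕ c2 = (M1 ⊕ K) ⊕ (M2 ⊕ K) = M1 ⊕ M2, so the key drops out. Then M2 = (M1 ⊕ M2) ⊕ M1 over the first 9 bytes.
byte 0: (13 XOR b8) XOR 73 = ab XOR 73 = d8
byte 1: (0c XOR e3) XOR 74 = ef XOR 74 = 9b
byte 2: (c8 XOR 02) XOR 61 = ca XOR 61 = ab
byte 3: (61 XOR 8f) XOR 74 = ee XOR 74 = 9a
byte 4: (a9 XOR ea) XOR 75 = 43 XOR 75 = 36
byte 5: (72 XOR 61) XOR 73 = 13 XOR 73 = 60
byte 6: (f7 XOR bd) XOR 20 = 4a XOR 20 = 6a
byte 7: (69 XOR b4) XOR 61 = dd XOR 61 = bc
byte 8: (09 XOR 9a) XOR 67 = 93 XOR 67 = f4

d89bab9a36606abcf4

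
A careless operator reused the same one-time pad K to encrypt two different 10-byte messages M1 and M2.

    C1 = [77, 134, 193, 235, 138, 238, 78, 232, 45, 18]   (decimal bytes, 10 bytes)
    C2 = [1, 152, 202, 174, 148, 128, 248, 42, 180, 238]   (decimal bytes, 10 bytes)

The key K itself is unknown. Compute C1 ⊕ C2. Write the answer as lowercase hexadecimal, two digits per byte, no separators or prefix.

C1 ⊕ C2 = (M1 ⊕ K) ⊕ (M2 ⊕ K) = M1 ⊕ M2 — the shared key cancels under XOR.
byte 0: 4d ⊕ 01 = 4c
byte 1: 86 ⊕ 98 = 1e
byte 2: c1 ⊕ ca = 0b
byte 3: eb ⊕ ae = 45
byte 4: 8a ⊕ 94 = 1e
byte 5: ee ⊕ 80 = 6e
byte 6: 4e ⊕ f8 = b6
byte 7: e8 ⊕ 2a = c2
byte 8: 2d ⊕ b4 = 99
byte 9: 12 ⊕ ee = fc

4c1e0b451e6eb6c299fc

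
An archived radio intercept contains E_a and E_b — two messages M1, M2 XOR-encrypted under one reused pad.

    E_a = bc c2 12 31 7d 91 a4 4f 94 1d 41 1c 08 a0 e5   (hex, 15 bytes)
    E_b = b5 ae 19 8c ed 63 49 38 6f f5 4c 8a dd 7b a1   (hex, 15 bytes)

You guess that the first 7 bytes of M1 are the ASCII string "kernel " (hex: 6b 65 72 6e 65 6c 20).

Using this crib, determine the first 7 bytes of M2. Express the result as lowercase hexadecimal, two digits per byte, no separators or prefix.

First, E_a ⊕ E_b = (M1 ⊕ K) ⊕ (M2 ⊕ K) = M1 ⊕ M2, so the key drops out. Then M2 = (M1 ⊕ M2) ⊕ M1 over the first 7 bytes.
byte 0: (bc ^ b5) ^ 6b = 09 ^ 6b = 62
byte 1: (c2 ^ ae) ^ 65 = 6c ^ 65 = 09
byte 2: (12 ^ 19) ^ 72 = 0b ^ 72 = 79
byte 3: (31 ^ 8c) ^ 6e = bd ^ 6e = d3
byte 4: (7d ^ ed) ^ 65 = 90 ^ 65 = f5
byte 5: (91 ^ 63) ^ 6c = f2 ^ 6c = 9e
byte 6: (a4 ^ 49) ^ 20 = ed ^ 20 = cd

620979d3f59ecd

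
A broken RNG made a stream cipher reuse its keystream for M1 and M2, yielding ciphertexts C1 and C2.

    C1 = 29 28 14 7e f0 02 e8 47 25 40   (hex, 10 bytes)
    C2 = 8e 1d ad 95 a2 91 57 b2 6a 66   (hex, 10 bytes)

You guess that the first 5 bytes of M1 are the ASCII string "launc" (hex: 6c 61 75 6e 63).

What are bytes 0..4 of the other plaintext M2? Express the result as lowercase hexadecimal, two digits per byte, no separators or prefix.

cb54cc8531

First, C1 ⊕ C2 = (M1 ⊕ K) ⊕ (M2 ⊕ K) = M1 ⊕ M2, so the key drops out. Then M2 = (M1 ⊕ M2) ⊕ M1 over the first 5 bytes.
byte 0: (29 xor 8e) xor 6c = a7 xor 6c = cb
byte 1: (28 xor 1d) xor 61 = 35 xor 61 = 54
byte 2: (14 xor ad) xor 75 = b9 xor 75 = cc
byte 3: (7e xor 95) xor 6e = eb xor 6e = 85
byte 4: (f0 xor a2) xor 63 = 52 xor 63 = 31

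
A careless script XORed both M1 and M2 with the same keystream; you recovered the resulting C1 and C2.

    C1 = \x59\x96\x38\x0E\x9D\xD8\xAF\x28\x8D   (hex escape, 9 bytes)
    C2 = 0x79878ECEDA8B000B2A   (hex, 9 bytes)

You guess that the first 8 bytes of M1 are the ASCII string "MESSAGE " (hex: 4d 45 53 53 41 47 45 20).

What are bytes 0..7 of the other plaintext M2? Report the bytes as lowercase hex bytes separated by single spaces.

First, C1 ⊕ C2 = (M1 ⊕ K) ⊕ (M2 ⊕ K) = M1 ⊕ M2, so the key drops out. Then M2 = (M1 ⊕ M2) ⊕ M1 over the first 8 bytes.
byte 0: (59 ^ 79) ^ 4d = 20 ^ 4d = 6d
byte 1: (96 ^ 87) ^ 45 = 11 ^ 45 = 54
byte 2: (38 ^ 8e) ^ 53 = b6 ^ 53 = e5
byte 3: (0e ^ ce) ^ 53 = c0 ^ 53 = 93
byte 4: (9d ^ da) ^ 41 = 47 ^ 41 = 06
byte 5: (d8 ^ 8b) ^ 47 = 53 ^ 47 = 14
byte 6: (af ^ 00) ^ 45 = af ^ 45 = ea
byte 7: (28 ^ 0b) ^ 20 = 23 ^ 20 = 03

6d 54 e5 93 06 14 ea 03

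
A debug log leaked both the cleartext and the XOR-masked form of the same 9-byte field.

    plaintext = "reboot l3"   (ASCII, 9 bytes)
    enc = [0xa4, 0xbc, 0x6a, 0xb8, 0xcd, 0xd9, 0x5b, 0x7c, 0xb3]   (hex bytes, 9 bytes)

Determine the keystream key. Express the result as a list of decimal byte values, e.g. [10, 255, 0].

[214, 217, 8, 215, 162, 173, 123, 16, 128]

Since enc = plaintext ⊕ key, XORing both sides with plaintext gives key = plaintext ⊕ enc.
byte 0: 72 XOR a4 = d6
byte 1: 65 XOR bc = d9
byte 2: 62 XOR 6a = 08
byte 3: 6f XOR b8 = d7
byte 4: 6f XOR cd = a2
byte 5: 74 XOR d9 = ad
byte 6: 20 XOR 5b = 7b
byte 7: 6c XOR 7c = 10
byte 8: 33 XOR b3 = 80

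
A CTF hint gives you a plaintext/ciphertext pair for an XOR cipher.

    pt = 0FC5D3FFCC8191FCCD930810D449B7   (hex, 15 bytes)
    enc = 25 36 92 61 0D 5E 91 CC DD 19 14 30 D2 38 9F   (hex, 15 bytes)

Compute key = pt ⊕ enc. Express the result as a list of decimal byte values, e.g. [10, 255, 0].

[42, 243, 65, 158, 193, 223, 0, 48, 16, 138, 28, 32, 6, 113, 40]

Since enc = pt ⊕ key, XORing both sides with pt gives key = pt ⊕ enc.
byte 0: 0f ⊕ 25 = 2a
byte 1: c5 ⊕ 36 = f3
byte 2: d3 ⊕ 92 = 41
byte 3: ff ⊕ 61 = 9e
byte 4: cc ⊕ 0d = c1
byte 5: 81 ⊕ 5e = df
byte 6: 91 ⊕ 91 = 00
byte 7: fc ⊕ cc = 30
byte 8: cd ⊕ dd = 10
byte 9: 93 ⊕ 19 = 8a
byte 10: 08 ⊕ 14 = 1c
byte 11: 10 ⊕ 30 = 20
byte 12: d4 ⊕ d2 = 06
byte 13: 49 ⊕ 38 = 71
byte 14: b7 ⊕ 9f = 28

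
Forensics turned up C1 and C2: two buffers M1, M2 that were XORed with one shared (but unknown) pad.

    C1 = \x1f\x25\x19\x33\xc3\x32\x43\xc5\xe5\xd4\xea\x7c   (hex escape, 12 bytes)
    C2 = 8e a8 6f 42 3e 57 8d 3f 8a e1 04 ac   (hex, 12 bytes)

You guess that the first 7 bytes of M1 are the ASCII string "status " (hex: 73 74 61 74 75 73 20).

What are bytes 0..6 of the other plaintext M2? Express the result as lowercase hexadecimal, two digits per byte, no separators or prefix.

First, C1 ⊕ C2 = (M1 ⊕ K) ⊕ (M2 ⊕ K) = M1 ⊕ M2, so the key drops out. Then M2 = (M1 ⊕ M2) ⊕ M1 over the first 7 bytes.
byte 0: (1f ⊕ 8e) ⊕ 73 = 91 ⊕ 73 = e2
byte 1: (25 ⊕ a8) ⊕ 74 = 8d ⊕ 74 = f9
byte 2: (19 ⊕ 6f) ⊕ 61 = 76 ⊕ 61 = 17
byte 3: (33 ⊕ 42) ⊕ 74 = 71 ⊕ 74 = 05
byte 4: (c3 ⊕ 3e) ⊕ 75 = fd ⊕ 75 = 88
byte 5: (32 ⊕ 57) ⊕ 73 = 65 ⊕ 73 = 16
byte 6: (43 ⊕ 8d) ⊕ 20 = ce ⊕ 20 = ee

e2f917058816ee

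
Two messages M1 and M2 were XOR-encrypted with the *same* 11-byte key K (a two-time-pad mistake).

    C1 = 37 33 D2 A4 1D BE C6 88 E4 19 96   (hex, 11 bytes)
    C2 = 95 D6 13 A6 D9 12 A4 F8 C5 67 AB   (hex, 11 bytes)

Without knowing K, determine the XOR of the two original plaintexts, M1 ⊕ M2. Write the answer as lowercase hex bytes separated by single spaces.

C1 ⊕ C2 = (M1 ⊕ K) ⊕ (M2 ⊕ K) = M1 ⊕ M2 — the shared key cancels under XOR.
37 ^ 95 = a2
33 ^ d6 = e5
d2 ^ 13 = c1
a4 ^ a6 = 02
1d ^ d9 = c4
be ^ 12 = ac
c6 ^ a4 = 62
88 ^ f8 = 70
e4 ^ c5 = 21
19 ^ 67 = 7e
96 ^ ab = 3d

a2 e5 c1 02 c4 ac 62 70 21 7e 3d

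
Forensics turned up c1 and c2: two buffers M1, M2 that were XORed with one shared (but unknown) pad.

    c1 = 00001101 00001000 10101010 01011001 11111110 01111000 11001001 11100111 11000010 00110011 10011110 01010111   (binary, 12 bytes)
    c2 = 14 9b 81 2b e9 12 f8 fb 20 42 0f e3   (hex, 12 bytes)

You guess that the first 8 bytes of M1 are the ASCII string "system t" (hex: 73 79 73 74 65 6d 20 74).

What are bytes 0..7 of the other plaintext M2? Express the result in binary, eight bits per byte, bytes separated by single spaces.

01101010 11101010 01011000 00000110 01110010 00000111 00010001 01101000

First, c1 ⊕ c2 = (M1 ⊕ K) ⊕ (M2 ⊕ K) = M1 ⊕ M2, so the key drops out. Then M2 = (M1 ⊕ M2) ⊕ M1 over the first 8 bytes.
byte 0: (0d ^ 14) ^ 73 = 19 ^ 73 = 6a
byte 1: (08 ^ 9b) ^ 79 = 93 ^ 79 = ea
byte 2: (aa ^ 81) ^ 73 = 2b ^ 73 = 58
byte 3: (59 ^ 2b) ^ 74 = 72 ^ 74 = 06
byte 4: (fe ^ e9) ^ 65 = 17 ^ 65 = 72
byte 5: (78 ^ 12) ^ 6d = 6a ^ 6d = 07
byte 6: (c9 ^ f8) ^ 20 = 31 ^ 20 = 11
byte 7: (e7 ^ fb) ^ 74 = 1c ^ 74 = 68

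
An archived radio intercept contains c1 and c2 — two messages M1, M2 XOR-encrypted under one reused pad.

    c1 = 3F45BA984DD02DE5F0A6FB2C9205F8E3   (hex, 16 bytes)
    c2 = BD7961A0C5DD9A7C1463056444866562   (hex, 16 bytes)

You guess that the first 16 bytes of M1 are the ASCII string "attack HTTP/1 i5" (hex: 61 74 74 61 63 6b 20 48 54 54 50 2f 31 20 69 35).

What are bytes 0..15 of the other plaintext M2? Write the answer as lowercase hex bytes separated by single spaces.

First, c1 ⊕ c2 = (M1 ⊕ K) ⊕ (M2 ⊕ K) = M1 ⊕ M2, so the key drops out. Then M2 = (M1 ⊕ M2) ⊕ M1 over the first 16 bytes.
byte 0: (3f ^ bd) ^ 61 = 82 ^ 61 = e3
byte 1: (45 ^ 79) ^ 74 = 3c ^ 74 = 48
byte 2: (ba ^ 61) ^ 74 = db ^ 74 = af
byte 3: (98 ^ a0) ^ 61 = 38 ^ 61 = 59
byte 4: (4d ^ c5) ^ 63 = 88 ^ 63 = eb
byte 5: (d0 ^ dd) ^ 6b = 0d ^ 6b = 66
byte 6: (2d ^ 9a) ^ 20 = b7 ^ 20 = 97
byte 7: (e5 ^ 7c) ^ 48 = 99 ^ 48 = d1
byte 8: (f0 ^ 14) ^ 54 = e4 ^ 54 = b0
byte 9: (a6 ^ 63) ^ 54 = c5 ^ 54 = 91
byte 10: (fb ^ 05) ^ 50 = fe ^ 50 = ae
byte 11: (2c ^ 64) ^ 2f = 48 ^ 2f = 67
byte 12: (92 ^ 44) ^ 31 = d6 ^ 31 = e7
byte 13: (05 ^ 86) ^ 20 = 83 ^ 20 = a3
byte 14: (f8 ^ 65) ^ 69 = 9d ^ 69 = f4
byte 15: (e3 ^ 62) ^ 35 = 81 ^ 35 = b4

e3 48 af 59 eb 66 97 d1 b0 91 ae 67 e7 a3 f4 b4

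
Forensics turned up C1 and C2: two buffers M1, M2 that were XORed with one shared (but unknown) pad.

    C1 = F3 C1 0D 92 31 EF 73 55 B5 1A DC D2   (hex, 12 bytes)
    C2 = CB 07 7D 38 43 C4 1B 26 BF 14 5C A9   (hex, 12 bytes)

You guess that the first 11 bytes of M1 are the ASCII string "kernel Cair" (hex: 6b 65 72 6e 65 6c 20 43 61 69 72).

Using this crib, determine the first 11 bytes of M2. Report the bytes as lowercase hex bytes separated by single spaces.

First, C1 ⊕ C2 = (M1 ⊕ K) ⊕ (M2 ⊕ K) = M1 ⊕ M2, so the key drops out. Then M2 = (M1 ⊕ M2) ⊕ M1 over the first 11 bytes.
byte 0: (f3 ^ cb) ^ 6b = 38 ^ 6b = 53
byte 1: (c1 ^ 07) ^ 65 = c6 ^ 65 = a3
byte 2: (0d ^ 7d) ^ 72 = 70 ^ 72 = 02
byte 3: (92 ^ 38) ^ 6e = aa ^ 6e = c4
byte 4: (31 ^ 43) ^ 65 = 72 ^ 65 = 17
byte 5: (ef ^ c4) ^ 6c = 2b ^ 6c = 47
byte 6: (73 ^ 1b) ^ 20 = 68 ^ 20 = 48
byte 7: (55 ^ 26) ^ 43 = 73 ^ 43 = 30
byte 8: (b5 ^ bf) ^ 61 = 0a ^ 61 = 6b
byte 9: (1a ^ 14) ^ 69 = 0e ^ 69 = 67
byte 10: (dc ^ 5c) ^ 72 = 80 ^ 72 = f2

53 a3 02 c4 17 47 48 30 6b 67 f2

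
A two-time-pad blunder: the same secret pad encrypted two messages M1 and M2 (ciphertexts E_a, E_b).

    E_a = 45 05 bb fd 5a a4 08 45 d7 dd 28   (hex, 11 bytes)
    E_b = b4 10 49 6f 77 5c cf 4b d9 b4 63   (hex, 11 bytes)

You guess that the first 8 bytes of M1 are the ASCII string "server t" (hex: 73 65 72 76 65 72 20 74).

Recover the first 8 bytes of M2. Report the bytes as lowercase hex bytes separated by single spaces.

First, E_a ⊕ E_b = (M1 ⊕ K) ⊕ (M2 ⊕ K) = M1 ⊕ M2, so the key drops out. Then M2 = (M1 ⊕ M2) ⊕ M1 over the first 8 bytes.
byte 0: (45 ^ b4) ^ 73 = f1 ^ 73 = 82
byte 1: (05 ^ 10) ^ 65 = 15 ^ 65 = 70
byte 2: (bb ^ 49) ^ 72 = f2 ^ 72 = 80
byte 3: (fd ^ 6f) ^ 76 = 92 ^ 76 = e4
byte 4: (5a ^ 77) ^ 65 = 2d ^ 65 = 48
byte 5: (a4 ^ 5c) ^ 72 = f8 ^ 72 = 8a
byte 6: (08 ^ cf) ^ 20 = c7 ^ 20 = e7
byte 7: (45 ^ 4b) ^ 74 = 0e ^ 74 = 7a

82 70 80 e4 48 8a e7 7a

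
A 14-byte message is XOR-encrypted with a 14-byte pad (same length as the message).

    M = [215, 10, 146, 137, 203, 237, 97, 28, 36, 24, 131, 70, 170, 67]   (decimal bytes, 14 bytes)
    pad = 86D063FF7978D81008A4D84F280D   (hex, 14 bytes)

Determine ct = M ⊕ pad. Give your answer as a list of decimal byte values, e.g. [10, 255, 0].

215 xor 134 =  81
 10 xor 208 = 218
146 xor  99 = 241
137 xor 255 = 118
203 xor 121 = 178
237 xor 120 = 149
 97 xor 216 = 185
 28 xor  16 =  12
 36 xor   8 =  44
 24 xor 164 = 188
131 xor 216 =  91
 70 xor  79 =   9
170 xor  40 = 130
 67 xor  13 =  78

[81, 218, 241, 118, 178, 149, 185, 12, 44, 188, 91, 9, 130, 78]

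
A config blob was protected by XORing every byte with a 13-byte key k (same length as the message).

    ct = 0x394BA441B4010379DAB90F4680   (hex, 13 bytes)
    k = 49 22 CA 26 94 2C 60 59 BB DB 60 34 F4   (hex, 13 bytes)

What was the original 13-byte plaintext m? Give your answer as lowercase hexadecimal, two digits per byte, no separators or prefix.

70696e67202d632061626f7274

XOR is its own inverse, so applying the key byte-wise gives the result directly.
byte 0: 39 ^ 49 = 70
byte 1: 4b ^ 22 = 69
byte 2: a4 ^ ca = 6e
byte 3: 41 ^ 26 = 67
byte 4: b4 ^ 94 = 20
byte 5: 01 ^ 2c = 2d
byte 6: 03 ^ 60 = 63
byte 7: 79 ^ 59 = 20
byte 8: da ^ bb = 61
byte 9: b9 ^ db = 62
byte 10: 0f ^ 60 = 6f
byte 11: 46 ^ 34 = 72
byte 12: 80 ^ f4 = 74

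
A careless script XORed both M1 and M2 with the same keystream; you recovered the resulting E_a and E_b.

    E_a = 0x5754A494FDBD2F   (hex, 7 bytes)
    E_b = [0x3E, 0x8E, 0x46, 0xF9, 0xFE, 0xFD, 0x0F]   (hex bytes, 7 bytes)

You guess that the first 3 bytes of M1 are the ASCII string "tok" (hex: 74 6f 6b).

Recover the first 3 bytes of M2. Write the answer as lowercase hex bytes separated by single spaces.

1d b5 89

First, E_a ⊕ E_b = (M1 ⊕ K) ⊕ (M2 ⊕ K) = M1 ⊕ M2, so the key drops out. Then M2 = (M1 ⊕ M2) ⊕ M1 over the first 3 bytes.
byte 0: (57 xor 3e) xor 74 = 69 xor 74 = 1d
byte 1: (54 xor 8e) xor 6f = da xor 6f = b5
byte 2: (a4 xor 46) xor 6b = e2 xor 6b = 89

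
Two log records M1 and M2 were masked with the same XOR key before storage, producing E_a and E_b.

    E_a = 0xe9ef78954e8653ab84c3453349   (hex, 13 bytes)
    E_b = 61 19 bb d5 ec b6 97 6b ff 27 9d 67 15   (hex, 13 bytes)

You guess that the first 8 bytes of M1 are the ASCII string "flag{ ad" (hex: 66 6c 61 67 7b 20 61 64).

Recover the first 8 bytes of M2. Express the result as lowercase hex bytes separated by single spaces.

First, E_a ⊕ E_b = (M1 ⊕ K) ⊕ (M2 ⊕ K) = M1 ⊕ M2, so the key drops out. Then M2 = (M1 ⊕ M2) ⊕ M1 over the first 8 bytes.
byte 0: (e9 XOR 61) XOR 66 = 88 XOR 66 = ee
byte 1: (ef XOR 19) XOR 6c = f6 XOR 6c = 9a
byte 2: (78 XOR bb) XOR 61 = c3 XOR 61 = a2
byte 3: (95 XOR d5) XOR 67 = 40 XOR 67 = 27
byte 4: (4e XOR ec) XOR 7b = a2 XOR 7b = d9
byte 5: (86 XOR b6) XOR 20 = 30 XOR 20 = 10
byte 6: (53 XOR 97) XOR 61 = c4 XOR 61 = a5
byte 7: (ab XOR 6b) XOR 64 = c0 XOR 64 = a4

ee 9a a2 27 d9 10 a5 a4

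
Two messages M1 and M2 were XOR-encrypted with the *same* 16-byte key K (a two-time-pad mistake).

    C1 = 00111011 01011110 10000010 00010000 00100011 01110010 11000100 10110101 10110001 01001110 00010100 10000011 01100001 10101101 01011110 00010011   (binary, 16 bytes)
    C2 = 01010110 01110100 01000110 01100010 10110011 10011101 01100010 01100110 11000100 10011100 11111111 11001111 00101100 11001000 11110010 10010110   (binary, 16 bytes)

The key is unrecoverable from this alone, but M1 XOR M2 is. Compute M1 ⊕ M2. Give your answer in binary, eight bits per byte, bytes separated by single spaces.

C1 ⊕ C2 = (M1 ⊕ K) ⊕ (M2 ⊕ K) = M1 ⊕ M2 — the shared key cancels under XOR.
00111011 XOR 01010110 = 01101101
01011110 XOR 01110100 = 00101010
10000010 XOR 01000110 = 11000100
00010000 XOR 01100010 = 01110010
00100011 XOR 10110011 = 10010000
01110010 XOR 10011101 = 11101111
11000100 XOR 01100010 = 10100110
10110101 XOR 01100110 = 11010011
10110001 XOR 11000100 = 01110101
01001110 XOR 10011100 = 11010010
00010100 XOR 11111111 = 11101011
10000011 XOR 11001111 = 01001100
01100001 XOR 00101100 = 01001101
10101101 XOR 11001000 = 01100101
01011110 XOR 11110010 = 10101100
00010011 XOR 10010110 = 10000101

01101101 00101010 11000100 01110010 10010000 11101111 10100110 11010011 01110101 11010010 11101011 01001100 01001101 01100101 10101100 10000101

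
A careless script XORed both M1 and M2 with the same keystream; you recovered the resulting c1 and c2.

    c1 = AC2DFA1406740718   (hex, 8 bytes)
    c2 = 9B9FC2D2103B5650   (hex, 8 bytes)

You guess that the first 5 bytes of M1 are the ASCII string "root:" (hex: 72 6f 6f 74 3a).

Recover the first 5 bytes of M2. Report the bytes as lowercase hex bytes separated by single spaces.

45 dd 57 b2 2c

First, c1 ⊕ c2 = (M1 ⊕ K) ⊕ (M2 ⊕ K) = M1 ⊕ M2, so the key drops out. Then M2 = (M1 ⊕ M2) ⊕ M1 over the first 5 bytes.
byte 0: (ac XOR 9b) XOR 72 = 37 XOR 72 = 45
byte 1: (2d XOR 9f) XOR 6f = b2 XOR 6f = dd
byte 2: (fa XOR c2) XOR 6f = 38 XOR 6f = 57
byte 3: (14 XOR d2) XOR 74 = c6 XOR 74 = b2
byte 4: (06 XOR 10) XOR 3a = 16 XOR 3a = 2c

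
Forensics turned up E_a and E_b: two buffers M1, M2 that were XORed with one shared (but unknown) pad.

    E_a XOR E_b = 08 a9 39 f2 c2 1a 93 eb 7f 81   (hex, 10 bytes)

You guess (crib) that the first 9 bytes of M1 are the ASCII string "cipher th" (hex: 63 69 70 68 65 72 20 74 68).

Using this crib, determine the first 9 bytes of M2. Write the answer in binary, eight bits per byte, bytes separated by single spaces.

01101011 11000000 01001001 10011010 10100111 01101000 10110011 10011111 00010111

Since E_a ⊕ E_b = M1 ⊕ M2, XORing with the guessed M1 bytes yields the corresponding M2 bytes: M2 = (E_a ⊕ E_b) ⊕ M1.
08 ⊕ 63 = 6b
a9 ⊕ 69 = c0
39 ⊕ 70 = 49
f2 ⊕ 68 = 9a
c2 ⊕ 65 = a7
1a ⊕ 72 = 68
93 ⊕ 20 = b3
eb ⊕ 74 = 9f
7f ⊕ 68 = 17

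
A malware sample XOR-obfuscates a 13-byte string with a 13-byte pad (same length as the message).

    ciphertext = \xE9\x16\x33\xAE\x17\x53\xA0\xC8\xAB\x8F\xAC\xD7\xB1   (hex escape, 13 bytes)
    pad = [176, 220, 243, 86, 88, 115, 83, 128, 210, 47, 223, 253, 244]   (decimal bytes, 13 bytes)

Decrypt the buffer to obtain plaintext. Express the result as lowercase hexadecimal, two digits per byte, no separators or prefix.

XOR is its own inverse, so applying the key byte-wise gives the result directly.
e9 ^ b0 = 59
16 ^ dc = ca
33 ^ f3 = c0
ae ^ 56 = f8
17 ^ 58 = 4f
53 ^ 73 = 20
a0 ^ 53 = f3
c8 ^ 80 = 48
ab ^ d2 = 79
8f ^ 2f = a0
ac ^ df = 73
d7 ^ fd = 2a
b1 ^ f4 = 45

59cac0f84f20f34879a0732a45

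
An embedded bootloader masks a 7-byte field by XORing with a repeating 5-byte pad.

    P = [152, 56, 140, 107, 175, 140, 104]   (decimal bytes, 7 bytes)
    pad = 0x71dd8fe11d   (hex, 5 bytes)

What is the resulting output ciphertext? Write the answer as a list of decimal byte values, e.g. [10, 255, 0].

The 5-byte key repeats, so the effective keystream is 71 dd 8f e1 1d 71 dd.
byte 0: 98 XOR 71 = e9
byte 1: 38 XOR dd = e5
byte 2: 8c XOR 8f = 03
byte 3: 6b XOR e1 = 8a
byte 4: af XOR 1d = b2
byte 5: 8c XOR 71 = fd
byte 6: 68 XOR dd = b5

[233, 229, 3, 138, 178, 253, 181]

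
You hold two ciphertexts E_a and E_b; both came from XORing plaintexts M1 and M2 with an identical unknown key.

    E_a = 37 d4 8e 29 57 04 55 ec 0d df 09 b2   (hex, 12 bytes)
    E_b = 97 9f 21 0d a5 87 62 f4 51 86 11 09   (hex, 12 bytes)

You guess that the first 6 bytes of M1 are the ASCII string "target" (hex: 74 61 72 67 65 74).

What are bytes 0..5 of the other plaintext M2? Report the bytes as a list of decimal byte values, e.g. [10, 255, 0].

First, E_a ⊕ E_b = (M1 ⊕ K) ⊕ (M2 ⊕ K) = M1 ⊕ M2, so the key drops out. Then M2 = (M1 ⊕ M2) ⊕ M1 over the first 6 bytes.
byte 0: (37 ⊕ 97) ⊕ 74 = a0 ⊕ 74 = d4
byte 1: (d4 ⊕ 9f) ⊕ 61 = 4b ⊕ 61 = 2a
byte 2: (8e ⊕ 21) ⊕ 72 = af ⊕ 72 = dd
byte 3: (29 ⊕ 0d) ⊕ 67 = 24 ⊕ 67 = 43
byte 4: (57 ⊕ a5) ⊕ 65 = f2 ⊕ 65 = 97
byte 5: (04 ⊕ 87) ⊕ 74 = 83 ⊕ 74 = f7

[212, 42, 221, 67, 151, 247]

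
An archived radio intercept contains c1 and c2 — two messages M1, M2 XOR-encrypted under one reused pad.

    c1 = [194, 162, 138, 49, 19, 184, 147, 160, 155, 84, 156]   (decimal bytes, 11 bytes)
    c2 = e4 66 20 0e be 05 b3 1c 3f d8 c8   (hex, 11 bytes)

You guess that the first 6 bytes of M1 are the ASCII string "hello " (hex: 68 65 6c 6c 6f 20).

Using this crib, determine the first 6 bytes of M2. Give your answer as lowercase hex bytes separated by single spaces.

4e a1 c6 53 c2 9d

First, c1 ⊕ c2 = (M1 ⊕ K) ⊕ (M2 ⊕ K) = M1 ⊕ M2, so the key drops out. Then M2 = (M1 ⊕ M2) ⊕ M1 over the first 6 bytes.
byte 0: (c2 ^ e4) ^ 68 = 26 ^ 68 = 4e
byte 1: (a2 ^ 66) ^ 65 = c4 ^ 65 = a1
byte 2: (8a ^ 20) ^ 6c = aa ^ 6c = c6
byte 3: (31 ^ 0e) ^ 6c = 3f ^ 6c = 53
byte 4: (13 ^ be) ^ 6f = ad ^ 6f = c2
byte 5: (b8 ^ 05) ^ 20 = bd ^ 20 = 9d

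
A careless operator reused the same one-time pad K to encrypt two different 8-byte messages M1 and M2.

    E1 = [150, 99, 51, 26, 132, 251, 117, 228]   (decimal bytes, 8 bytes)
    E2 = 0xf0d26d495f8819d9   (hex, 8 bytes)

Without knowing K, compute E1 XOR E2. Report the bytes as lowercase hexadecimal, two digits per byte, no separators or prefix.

E1 ⊕ E2 = (M1 ⊕ K) ⊕ (M2 ⊕ K) = M1 ⊕ M2 — the shared key cancels under XOR.
96 ^ f0 = 66
63 ^ d2 = b1
33 ^ 6d = 5e
1a ^ 49 = 53
84 ^ 5f = db
fb ^ 88 = 73
75 ^ 19 = 6c
e4 ^ d9 = 3d

66b15e53db736c3d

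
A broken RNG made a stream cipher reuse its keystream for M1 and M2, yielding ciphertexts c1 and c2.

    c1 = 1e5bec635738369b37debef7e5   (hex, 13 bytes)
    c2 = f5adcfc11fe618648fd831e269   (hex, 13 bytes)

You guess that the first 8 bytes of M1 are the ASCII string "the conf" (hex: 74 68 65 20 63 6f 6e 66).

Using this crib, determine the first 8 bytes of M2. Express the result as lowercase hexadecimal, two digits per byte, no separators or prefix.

9f9e46822bb14099

First, c1 ⊕ c2 = (M1 ⊕ K) ⊕ (M2 ⊕ K) = M1 ⊕ M2, so the key drops out. Then M2 = (M1 ⊕ M2) ⊕ M1 over the first 8 bytes.
byte 0: (1e xor f5) xor 74 = eb xor 74 = 9f
byte 1: (5b xor ad) xor 68 = f6 xor 68 = 9e
byte 2: (ec xor cf) xor 65 = 23 xor 65 = 46
byte 3: (63 xor c1) xor 20 = a2 xor 20 = 82
byte 4: (57 xor 1f) xor 63 = 48 xor 63 = 2b
byte 5: (38 xor e6) xor 6f = de xor 6f = b1
byte 6: (36 xor 18) xor 6e = 2e xor 6e = 40
byte 7: (9b xor 64) xor 66 = ff xor 66 = 99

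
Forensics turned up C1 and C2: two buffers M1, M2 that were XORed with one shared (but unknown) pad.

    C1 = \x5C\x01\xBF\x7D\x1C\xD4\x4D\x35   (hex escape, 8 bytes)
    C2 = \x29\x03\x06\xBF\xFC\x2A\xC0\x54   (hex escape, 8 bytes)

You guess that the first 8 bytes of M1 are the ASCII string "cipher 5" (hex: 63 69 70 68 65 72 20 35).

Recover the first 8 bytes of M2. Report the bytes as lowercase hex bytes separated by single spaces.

First, C1 ⊕ C2 = (M1 ⊕ K) ⊕ (M2 ⊕ K) = M1 ⊕ M2, so the key drops out. Then M2 = (M1 ⊕ M2) ⊕ M1 over the first 8 bytes.
byte 0: (5c ⊕ 29) ⊕ 63 = 75 ⊕ 63 = 16
byte 1: (01 ⊕ 03) ⊕ 69 = 02 ⊕ 69 = 6b
byte 2: (bf ⊕ 06) ⊕ 70 = b9 ⊕ 70 = c9
byte 3: (7d ⊕ bf) ⊕ 68 = c2 ⊕ 68 = aa
byte 4: (1c ⊕ fc) ⊕ 65 = e0 ⊕ 65 = 85
byte 5: (d4 ⊕ 2a) ⊕ 72 = fe ⊕ 72 = 8c
byte 6: (4d ⊕ c0) ⊕ 20 = 8d ⊕ 20 = ad
byte 7: (35 ⊕ 54) ⊕ 35 = 61 ⊕ 35 = 54

16 6b c9 aa 85 8c ad 54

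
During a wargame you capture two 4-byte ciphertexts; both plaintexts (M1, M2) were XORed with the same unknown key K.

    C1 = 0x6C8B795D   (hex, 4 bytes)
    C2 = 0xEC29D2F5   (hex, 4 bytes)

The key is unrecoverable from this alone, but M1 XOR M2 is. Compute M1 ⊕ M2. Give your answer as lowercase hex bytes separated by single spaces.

C1 ⊕ C2 = (M1 ⊕ K) ⊕ (M2 ⊕ K) = M1 ⊕ M2 — the shared key cancels under XOR.
6c xor ec = 80
8b xor 29 = a2
79 xor d2 = ab
5d xor f5 = a8

80 a2 ab a8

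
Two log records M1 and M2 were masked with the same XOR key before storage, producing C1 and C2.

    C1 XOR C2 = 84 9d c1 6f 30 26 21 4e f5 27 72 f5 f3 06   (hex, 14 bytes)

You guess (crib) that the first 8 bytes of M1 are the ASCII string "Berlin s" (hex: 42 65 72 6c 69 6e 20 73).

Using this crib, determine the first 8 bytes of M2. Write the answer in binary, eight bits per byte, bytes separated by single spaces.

Since C1 ⊕ C2 = M1 ⊕ M2, XORing with the guessed M1 bytes yields the corresponding M2 bytes: M2 = (C1 ⊕ C2) ⊕ M1.
84 ^ 42 = c6
9d ^ 65 = f8
c1 ^ 72 = b3
6f ^ 6c = 03
30 ^ 69 = 59
26 ^ 6e = 48
21 ^ 20 = 01
4e ^ 73 = 3d

11000110 11111000 10110011 00000011 01011001 01001000 00000001 00111101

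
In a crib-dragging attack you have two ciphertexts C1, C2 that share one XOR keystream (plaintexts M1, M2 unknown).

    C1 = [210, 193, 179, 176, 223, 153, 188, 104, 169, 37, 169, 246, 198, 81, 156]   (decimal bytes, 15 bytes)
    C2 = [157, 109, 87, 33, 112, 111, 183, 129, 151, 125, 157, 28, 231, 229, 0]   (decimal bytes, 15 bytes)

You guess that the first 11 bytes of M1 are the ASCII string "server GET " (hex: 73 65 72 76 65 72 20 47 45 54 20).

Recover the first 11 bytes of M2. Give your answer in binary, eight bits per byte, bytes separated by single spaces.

00111100 11001001 10010110 11100111 11001010 10000100 00101011 10101110 01111011 00001100 00010100

First, C1 ⊕ C2 = (M1 ⊕ K) ⊕ (M2 ⊕ K) = M1 ⊕ M2, so the key drops out. Then M2 = (M1 ⊕ M2) ⊕ M1 over the first 11 bytes.
byte 0: (d2 xor 9d) xor 73 = 4f xor 73 = 3c
byte 1: (c1 xor 6d) xor 65 = ac xor 65 = c9
byte 2: (b3 xor 57) xor 72 = e4 xor 72 = 96
byte 3: (b0 xor 21) xor 76 = 91 xor 76 = e7
byte 4: (df xor 70) xor 65 = af xor 65 = ca
byte 5: (99 xor 6f) xor 72 = f6 xor 72 = 84
byte 6: (bc xor b7) xor 20 = 0b xor 20 = 2b
byte 7: (68 xor 81) xor 47 = e9 xor 47 = ae
byte 8: (a9 xor 97) xor 45 = 3e xor 45 = 7b
byte 9: (25 xor 7d) xor 54 = 58 xor 54 = 0c
byte 10: (a9 xor 9d) xor 20 = 34 xor 20 = 14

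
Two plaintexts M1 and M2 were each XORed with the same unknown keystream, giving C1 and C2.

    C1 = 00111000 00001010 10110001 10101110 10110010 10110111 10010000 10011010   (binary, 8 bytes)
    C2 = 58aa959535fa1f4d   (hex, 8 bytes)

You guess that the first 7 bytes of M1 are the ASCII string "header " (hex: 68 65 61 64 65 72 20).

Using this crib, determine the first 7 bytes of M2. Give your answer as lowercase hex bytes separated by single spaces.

First, C1 ⊕ C2 = (M1 ⊕ K) ⊕ (M2 ⊕ K) = M1 ⊕ M2, so the key drops out. Then M2 = (M1 ⊕ M2) ⊕ M1 over the first 7 bytes.
byte 0: (38 ⊕ 58) ⊕ 68 = 60 ⊕ 68 = 08
byte 1: (0a ⊕ aa) ⊕ 65 = a0 ⊕ 65 = c5
byte 2: (b1 ⊕ 95) ⊕ 61 = 24 ⊕ 61 = 45
byte 3: (ae ⊕ 95) ⊕ 64 = 3b ⊕ 64 = 5f
byte 4: (b2 ⊕ 35) ⊕ 65 = 87 ⊕ 65 = e2
byte 5: (b7 ⊕ fa) ⊕ 72 = 4d ⊕ 72 = 3f
byte 6: (90 ⊕ 1f) ⊕ 20 = 8f ⊕ 20 = af

08 c5 45 5f e2 3f af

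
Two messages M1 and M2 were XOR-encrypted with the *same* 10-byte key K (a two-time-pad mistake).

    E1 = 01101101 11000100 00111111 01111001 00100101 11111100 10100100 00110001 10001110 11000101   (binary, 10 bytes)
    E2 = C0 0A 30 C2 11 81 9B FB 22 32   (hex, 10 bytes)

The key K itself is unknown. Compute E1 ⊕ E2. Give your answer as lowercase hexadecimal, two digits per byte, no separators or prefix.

E1 ⊕ E2 = (M1 ⊕ K) ⊕ (M2 ⊕ K) = M1 ⊕ M2 — the shared key cancels under XOR.
byte 0: 6d xor c0 = ad
byte 1: c4 xor 0a = ce
byte 2: 3f xor 30 = 0f
byte 3: 79 xor c2 = bb
byte 4: 25 xor 11 = 34
byte 5: fc xor 81 = 7d
byte 6: a4 xor 9b = 3f
byte 7: 31 xor fb = ca
byte 8: 8e xor 22 = ac
byte 9: c5 xor 32 = f7

adce0fbb347d3fcaacf7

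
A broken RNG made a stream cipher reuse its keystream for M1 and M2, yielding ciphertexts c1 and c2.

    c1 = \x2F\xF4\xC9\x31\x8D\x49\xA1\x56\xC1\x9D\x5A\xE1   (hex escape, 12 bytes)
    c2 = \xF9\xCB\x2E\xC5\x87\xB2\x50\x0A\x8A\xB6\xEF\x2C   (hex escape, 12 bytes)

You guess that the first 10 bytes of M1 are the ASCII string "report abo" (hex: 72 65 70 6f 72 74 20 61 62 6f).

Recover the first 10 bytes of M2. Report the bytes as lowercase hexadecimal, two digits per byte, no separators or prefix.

a45a979b788fd13d2944

First, c1 ⊕ c2 = (M1 ⊕ K) ⊕ (M2 ⊕ K) = M1 ⊕ M2, so the key drops out. Then M2 = (M1 ⊕ M2) ⊕ M1 over the first 10 bytes.
byte 0: (2f ^ f9) ^ 72 = d6 ^ 72 = a4
byte 1: (f4 ^ cb) ^ 65 = 3f ^ 65 = 5a
byte 2: (c9 ^ 2e) ^ 70 = e7 ^ 70 = 97
byte 3: (31 ^ c5) ^ 6f = f4 ^ 6f = 9b
byte 4: (8d ^ 87) ^ 72 = 0a ^ 72 = 78
byte 5: (49 ^ b2) ^ 74 = fb ^ 74 = 8f
byte 6: (a1 ^ 50) ^ 20 = f1 ^ 20 = d1
byte 7: (56 ^ 0a) ^ 61 = 5c ^ 61 = 3d
byte 8: (c1 ^ 8a) ^ 62 = 4b ^ 62 = 29
byte 9: (9d ^ b6) ^ 6f = 2b ^ 6f = 44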